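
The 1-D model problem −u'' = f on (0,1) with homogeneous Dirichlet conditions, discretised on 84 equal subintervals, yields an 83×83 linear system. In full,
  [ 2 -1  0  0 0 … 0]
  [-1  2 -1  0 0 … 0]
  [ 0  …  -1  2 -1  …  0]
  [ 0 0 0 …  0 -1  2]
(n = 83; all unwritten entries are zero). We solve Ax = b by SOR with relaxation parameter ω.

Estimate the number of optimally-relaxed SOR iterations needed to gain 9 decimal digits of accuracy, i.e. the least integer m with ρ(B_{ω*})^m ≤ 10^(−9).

m = 277

½·tridiag(1,0,1) at n=83: λ_k = cos(kπ/84); max |λ| at k=1 ⇒ ρ_J = cos(π/84) ≈ 0.9993007.
√(1 − cos²(π/84)) = sin(π/84) ≈ 0.0373912.
[ω*] 2 ÷ (1 + 0.0373912) = 2 ÷ 1.0373912 = 1.9279130.
and ρ(B_{ω*}) = 1.9279130 − 1 = 0.9279130.
m ≥ 9·ln10 / (−ln 0.9279130) = 276.985; smallest integer m = 277.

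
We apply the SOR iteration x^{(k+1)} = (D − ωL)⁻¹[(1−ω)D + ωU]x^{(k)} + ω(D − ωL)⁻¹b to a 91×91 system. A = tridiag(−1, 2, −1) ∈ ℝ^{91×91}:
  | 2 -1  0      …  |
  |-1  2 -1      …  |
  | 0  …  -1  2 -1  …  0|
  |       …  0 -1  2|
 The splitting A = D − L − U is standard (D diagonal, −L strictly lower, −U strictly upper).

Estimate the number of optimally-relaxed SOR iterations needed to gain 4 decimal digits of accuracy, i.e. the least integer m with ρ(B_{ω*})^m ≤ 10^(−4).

m = 135

B_J for the 91×91 system has eigenvalues cos(kπ/92); ρ_J = cos(π/92) = 0.9994170.
√(1 − cos²(π/92)) = sin(π/92) ≈ 0.0341411.
[ω*] 2 ÷ (1 + 0.0341411) = 2 ÷ 1.0341411 = 1.9339721.
At ω = 1.9339721 every |λ(B_ω)| = ω−1, so ρ_SOR = 0.9339721.
(0.9339721)^m ≤ 10^{−4}  ⇒  m·ln(0.9339721) ≤ −4·ln10  ⇒  m ≥ 134.834  ⇒  m = 135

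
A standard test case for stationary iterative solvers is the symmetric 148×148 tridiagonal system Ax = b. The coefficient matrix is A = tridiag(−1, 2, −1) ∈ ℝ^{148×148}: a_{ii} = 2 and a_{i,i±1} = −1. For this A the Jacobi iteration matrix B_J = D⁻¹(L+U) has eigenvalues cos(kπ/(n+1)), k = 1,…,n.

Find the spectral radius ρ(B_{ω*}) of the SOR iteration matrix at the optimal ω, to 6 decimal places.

ρ_SOR = 0.958705

ρ_J = max_k |cos(kπ/149)| = cos(π/149) = 0.999778
root = sin(π/149) = 0.0210830  (since 1−cos² = sin²).
ω* = 2 / (1 + 0.0210830) = 2 / 1.0210830 ≈ 1.958705.
and ρ(B_{ω*}) = 1.958705 − 1 = 0.958705.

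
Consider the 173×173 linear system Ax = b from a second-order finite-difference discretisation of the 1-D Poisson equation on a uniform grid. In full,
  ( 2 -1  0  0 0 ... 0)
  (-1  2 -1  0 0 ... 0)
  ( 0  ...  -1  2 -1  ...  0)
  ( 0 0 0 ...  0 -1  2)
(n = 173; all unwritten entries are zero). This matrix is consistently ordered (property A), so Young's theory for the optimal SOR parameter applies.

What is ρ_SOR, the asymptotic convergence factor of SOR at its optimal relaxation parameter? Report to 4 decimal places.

ρ_SOR = 0.9645

With n=173, ρ(Jacobi) = cos(π/174) = 0.9998.
root = sin(π/174) = 0.01805  (since 1−cos² = sin²).
Young: ω* = 2/(1+√(1−ρ_J²)) = 2/(1+0.01805) = 2/1.01805 = 1.9645.
Hence ρ(B_{ω*}) = 1.9645 − 1 = 0.9645.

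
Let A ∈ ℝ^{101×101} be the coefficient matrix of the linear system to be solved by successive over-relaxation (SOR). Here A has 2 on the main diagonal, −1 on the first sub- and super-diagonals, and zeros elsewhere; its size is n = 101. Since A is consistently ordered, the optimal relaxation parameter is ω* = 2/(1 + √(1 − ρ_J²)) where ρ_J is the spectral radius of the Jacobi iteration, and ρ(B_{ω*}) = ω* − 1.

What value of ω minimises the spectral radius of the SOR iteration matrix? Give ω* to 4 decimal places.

n=101: λ(B_J) = 1 − λ(A)/2 = cos(kπ/102); k=1 gives ρ_J = 0.9995.
root = sin(π/102) = 0.03080  (since 1−cos² = sin²).
So ω* = 2/1.03080 = 1.9402 (Young).
[ρ_SOR] ω* − 1 = 0.9402.

ω* = 1.9402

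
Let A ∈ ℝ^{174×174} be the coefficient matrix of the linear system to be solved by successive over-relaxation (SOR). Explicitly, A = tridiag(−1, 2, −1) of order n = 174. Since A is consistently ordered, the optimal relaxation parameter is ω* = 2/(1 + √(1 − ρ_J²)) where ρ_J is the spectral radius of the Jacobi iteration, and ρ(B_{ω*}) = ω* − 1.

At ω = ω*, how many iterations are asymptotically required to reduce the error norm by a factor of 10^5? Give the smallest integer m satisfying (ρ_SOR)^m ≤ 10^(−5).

ρ_J = max_k |cos(kπ/175)| = cos(π/175) = 0.9998389
1 − cos²(π/175) = sin²(π/175) ⇒ √(1−ρ_J²) = sin(π/175) = 0.0179510.
Then 2/(1+√(1−ρ_J²)) = 2/(1+0.0179510); ω* = 2/1.0179510 = 1.9647311.
and ρ(B_{ω*}) = 1.9647311 − 1 = 0.9647311.
For 5 digits: m = 5·ln10 / (−ln 0.9647311) = 11.5129/0.0359059 = 320.641; round up → m = 321.

m = 321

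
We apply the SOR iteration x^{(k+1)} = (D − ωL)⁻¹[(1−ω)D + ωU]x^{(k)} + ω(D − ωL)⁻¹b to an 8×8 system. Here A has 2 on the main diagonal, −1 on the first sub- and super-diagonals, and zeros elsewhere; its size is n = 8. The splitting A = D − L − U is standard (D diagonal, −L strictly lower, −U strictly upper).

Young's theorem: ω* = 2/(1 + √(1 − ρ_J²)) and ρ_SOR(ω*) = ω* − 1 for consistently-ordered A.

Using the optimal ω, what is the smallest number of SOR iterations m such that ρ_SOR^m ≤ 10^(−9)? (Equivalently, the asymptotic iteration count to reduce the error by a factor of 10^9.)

m = 30

With n=8, ρ(Jacobi) = cos(π/9) = 0.9396926.
root = sin(π/9) = 0.3420201  (since 1−cos² = sin²).
Young: ω* = 2/(1+√(1−ρ_J²)) = 2/(1+0.3420201) = 2/1.3420201 = 1.4902906.
ρ_SOR = ω* − 1 ≈ 0.4902906.
(0.4902906)^m ≤ 10^{−9}  ⇒  m·ln(0.4902906) ≤ −9·ln10  ⇒  m ≥ 29.075  ⇒  m = 30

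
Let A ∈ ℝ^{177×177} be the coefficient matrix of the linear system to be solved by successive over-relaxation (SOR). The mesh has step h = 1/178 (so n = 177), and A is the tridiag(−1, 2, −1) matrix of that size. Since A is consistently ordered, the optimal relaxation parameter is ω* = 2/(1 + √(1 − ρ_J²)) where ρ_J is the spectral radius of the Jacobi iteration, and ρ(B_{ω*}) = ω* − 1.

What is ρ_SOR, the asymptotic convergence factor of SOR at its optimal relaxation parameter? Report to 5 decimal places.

ρ_SOR = 0.96532

[ρ_J] n=177: ρ(B_J) = cos(π/(n+1)) = cos(π/178) = 0.99984.
root = sin(π/178) = 0.017648  (since 1−cos² = sin²).
ω* = 2 / (1 + 0.017648) = 2 / 1.017648 ≈ 1.96532.
[ρ_SOR] ω* − 1 = 0.96532.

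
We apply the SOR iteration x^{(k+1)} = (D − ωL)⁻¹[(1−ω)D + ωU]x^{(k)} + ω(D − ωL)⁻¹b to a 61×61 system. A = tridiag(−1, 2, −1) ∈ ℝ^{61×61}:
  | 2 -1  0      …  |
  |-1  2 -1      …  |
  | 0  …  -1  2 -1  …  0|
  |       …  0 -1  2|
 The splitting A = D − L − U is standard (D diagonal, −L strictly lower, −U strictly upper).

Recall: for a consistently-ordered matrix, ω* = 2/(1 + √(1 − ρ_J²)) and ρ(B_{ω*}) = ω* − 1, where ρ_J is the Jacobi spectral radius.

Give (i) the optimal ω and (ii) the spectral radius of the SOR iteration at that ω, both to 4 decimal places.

ω* = 1.9036, ρ_SOR = 0.9036

With n=61, ρ(Jacobi) = cos(π/62) = 0.9987.
√(1 − cos²(π/62)) = sin(π/62) ≈ 0.05065.
ω* = 2/(1 + 0.05065) = 2/1.05065 = 1.9036.
Hence ρ(B_{ω*}) = 1.9036 − 1 = 0.9036.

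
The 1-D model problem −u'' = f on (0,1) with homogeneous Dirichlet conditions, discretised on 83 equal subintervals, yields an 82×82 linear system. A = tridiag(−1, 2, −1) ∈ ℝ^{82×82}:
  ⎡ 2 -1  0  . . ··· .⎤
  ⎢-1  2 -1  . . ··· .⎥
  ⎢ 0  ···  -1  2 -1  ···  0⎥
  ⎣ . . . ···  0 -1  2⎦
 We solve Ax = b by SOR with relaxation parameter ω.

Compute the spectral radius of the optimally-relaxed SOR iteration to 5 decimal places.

ρ_SOR = 0.92708

n=82: λ(B_J) = 1 − λ(A)/2 = cos(kπ/83); k=1 gives ρ_J = 0.99928.
√(1−ρ_J²) = |sin(π/83)| = 0.037841
ω* = 2 / (1 + 0.037841) = 2 / 1.037841 ≈ 1.92708.
At ω = 1.92708 every |λ(B_ω)| = ω−1, so ρ_SOR = 0.92708.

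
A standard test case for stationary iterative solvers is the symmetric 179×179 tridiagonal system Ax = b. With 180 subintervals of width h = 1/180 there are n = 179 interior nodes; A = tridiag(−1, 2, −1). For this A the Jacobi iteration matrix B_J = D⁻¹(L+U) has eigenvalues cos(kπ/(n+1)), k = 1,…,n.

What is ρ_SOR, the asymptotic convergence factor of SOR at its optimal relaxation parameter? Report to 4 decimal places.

spectrum of D⁻¹(L+U) = {cos(kπ/180) : 1≤k≤179}; ρ_J = cos(π/180) = 0.9998.
√(1−ρ_J²) simplifies to sin(π/180) = 0.01745.
ω* = 2/(1+0.01745) = 1.9657
Hence ρ(B_{ω*}) = 1.9657 − 1 = 0.9657.

ρ_SOR = 0.9657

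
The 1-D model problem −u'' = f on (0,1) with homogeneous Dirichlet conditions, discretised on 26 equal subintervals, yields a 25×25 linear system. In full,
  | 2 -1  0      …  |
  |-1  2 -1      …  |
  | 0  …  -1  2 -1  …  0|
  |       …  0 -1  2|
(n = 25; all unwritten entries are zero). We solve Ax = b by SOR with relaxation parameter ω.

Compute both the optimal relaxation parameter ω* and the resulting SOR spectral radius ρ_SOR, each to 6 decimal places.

B_J for the 25×25 system has eigenvalues cos(kπ/26); ρ_J = cos(π/26) = 0.992709.
root = sin(π/26) = 0.1205367  (since 1−cos² = sin²).
Young: ω* = 2/(1+√(1−ρ_J²)) = 2/(1+0.1205367) = 2/1.1205367 = 1.784859.
ρ_SOR = ω* − 1 ≈ 0.784859.

ω* = 1.784859, ρ_SOR = 0.784859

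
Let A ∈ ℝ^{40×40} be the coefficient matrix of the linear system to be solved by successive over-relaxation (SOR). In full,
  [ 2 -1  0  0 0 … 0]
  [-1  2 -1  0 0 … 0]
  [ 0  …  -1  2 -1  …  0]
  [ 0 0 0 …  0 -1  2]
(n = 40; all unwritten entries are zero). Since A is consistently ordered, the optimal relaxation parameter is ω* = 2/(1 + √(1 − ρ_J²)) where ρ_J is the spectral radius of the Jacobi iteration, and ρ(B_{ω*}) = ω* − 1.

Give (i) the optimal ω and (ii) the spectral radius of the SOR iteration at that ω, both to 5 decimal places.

ω* = 1.85779, ρ_SOR = 0.85779

n=40: λ(B_J) = 1 − λ(A)/2 = cos(kπ/41); k=1 gives ρ_J = 0.99707.
√(1−ρ_J²) = |sin(π/41)| = 0.076549
ω* = 2/(1+0.076549) = 1.85779
[ρ_SOR] ω* − 1 = 0.85779.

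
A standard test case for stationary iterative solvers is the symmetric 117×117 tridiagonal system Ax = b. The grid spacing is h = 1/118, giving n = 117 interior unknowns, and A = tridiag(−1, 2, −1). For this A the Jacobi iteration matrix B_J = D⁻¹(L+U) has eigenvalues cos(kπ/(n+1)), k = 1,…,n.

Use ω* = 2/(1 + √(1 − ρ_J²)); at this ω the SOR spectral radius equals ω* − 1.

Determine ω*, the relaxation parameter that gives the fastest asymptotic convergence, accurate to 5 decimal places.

ρ_J = max_k |cos(kπ/118)| = cos(π/118) = 0.99965
√(1−ρ_J²) simplifies to sin(π/118) = 0.026621.
[ω*] 2 ÷ (1 + 0.026621) = 2 ÷ 1.026621 = 1.94814.
ρ_SOR = ω* − 1 = 1.94814 − 1 = 0.94814.

ω* = 1.94814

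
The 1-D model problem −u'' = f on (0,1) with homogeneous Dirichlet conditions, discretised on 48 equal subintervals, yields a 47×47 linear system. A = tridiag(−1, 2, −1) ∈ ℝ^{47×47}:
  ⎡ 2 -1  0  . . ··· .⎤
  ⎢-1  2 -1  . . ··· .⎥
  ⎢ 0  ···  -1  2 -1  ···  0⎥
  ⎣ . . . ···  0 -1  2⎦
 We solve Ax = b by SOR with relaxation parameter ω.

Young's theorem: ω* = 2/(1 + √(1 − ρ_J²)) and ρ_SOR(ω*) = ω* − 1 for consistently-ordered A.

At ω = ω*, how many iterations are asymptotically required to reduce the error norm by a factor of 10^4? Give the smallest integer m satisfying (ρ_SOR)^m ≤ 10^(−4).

m = 71

½·tridiag(1,0,1) at n=47: λ_k = cos(kπ/48); max |λ| at k=1 ⇒ ρ_J = cos(π/48) ≈ 0.9978589.
√(1 − cos²(π/48)) = sin(π/48) ≈ 0.0654031.
So ω* = 2/1.0654031 = 1.8772237 (Young).
ρ(B_{ω*}) = ω*−1 = 0.8772237
For 4 digits: m = 4·ln10 / (−ln 0.8772237) = 9.21034/0.130993 = 70.312; round up → m = 71.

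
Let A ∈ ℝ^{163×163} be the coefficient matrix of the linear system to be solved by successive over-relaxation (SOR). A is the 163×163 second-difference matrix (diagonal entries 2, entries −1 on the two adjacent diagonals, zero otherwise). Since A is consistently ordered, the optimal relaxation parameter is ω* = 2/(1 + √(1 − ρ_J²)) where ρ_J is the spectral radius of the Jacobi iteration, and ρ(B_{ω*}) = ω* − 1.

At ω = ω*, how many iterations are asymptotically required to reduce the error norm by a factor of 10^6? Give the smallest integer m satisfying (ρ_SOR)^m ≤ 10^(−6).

n=163: λ(B_J) = 1 − λ(A)/2 = cos(kπ/164); k=1 gives ρ_J = 0.9998165.
√(1 − cos²(π/164)) = sin(π/164) ≈ 0.0191549.
Then 2/(1+√(1−ρ_J²)) = 2/(1+0.0191549); ω* = 2/1.0191549 = 1.9624102.
[ρ_SOR] ω* − 1 = 0.9624102.
Need (0.9624102)^m ≤ 10^(−6): m ≥ 6·ln10/|ln 0.9624102| = 13.8155/0.0383145 = 360.582 ⇒ m = 361.

m = 361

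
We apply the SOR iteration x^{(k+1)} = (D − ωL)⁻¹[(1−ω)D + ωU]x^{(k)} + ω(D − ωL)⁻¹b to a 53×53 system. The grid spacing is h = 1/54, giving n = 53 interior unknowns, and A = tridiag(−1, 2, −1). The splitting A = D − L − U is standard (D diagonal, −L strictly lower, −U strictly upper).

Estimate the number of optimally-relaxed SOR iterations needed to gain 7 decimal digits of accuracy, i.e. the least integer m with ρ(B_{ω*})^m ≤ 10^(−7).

m = 139

spectrum of D⁻¹(L+U) = {cos(kπ/54) : 1≤k≤53}; ρ_J = cos(π/54) = 0.9983082.
√(1−ρ_J²) = |sin(π/54)| = 0.0581448
So ω* = 2/1.0581448 = 1.8901005 (Young).
At ω = 1.8901005 every |λ(B_ω)| = ω−1, so ρ_SOR = 0.8901005.
(0.8901005)^m ≤ 10^{−7}  ⇒  m·ln(0.8901005) ≤ −7·ln10  ⇒  m ≥ 138.447  ⇒  m = 139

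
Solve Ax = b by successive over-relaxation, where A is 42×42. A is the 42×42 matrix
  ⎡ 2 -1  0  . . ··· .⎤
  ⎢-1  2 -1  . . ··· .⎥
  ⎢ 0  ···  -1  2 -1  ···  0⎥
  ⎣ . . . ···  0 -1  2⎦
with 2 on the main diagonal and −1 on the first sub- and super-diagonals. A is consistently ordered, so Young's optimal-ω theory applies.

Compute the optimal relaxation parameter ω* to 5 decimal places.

B_J for the 42×42 system has eigenvalues cos(kπ/43); ρ_J = cos(π/43) = 0.99733.
root = sin(π/43) = 0.072995  (since 1−cos² = sin²).
So ω* = 2/1.072995 = 1.86394 (Young).
ρ(B_{ω*}) = ω*−1 = 0.86394

ω* = 1.86394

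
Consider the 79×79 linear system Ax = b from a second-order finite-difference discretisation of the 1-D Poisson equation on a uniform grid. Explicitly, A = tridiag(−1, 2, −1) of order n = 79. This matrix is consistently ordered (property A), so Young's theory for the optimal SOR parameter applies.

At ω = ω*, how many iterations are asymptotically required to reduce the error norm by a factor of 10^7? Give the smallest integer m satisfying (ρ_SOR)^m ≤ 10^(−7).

spectrum of D⁻¹(L+U) = {cos(kπ/80) : 1≤k≤79}; ρ_J = cos(π/80) = 0.9992290.
root = sin(π/80) = 0.0392598  (since 1−cos² = sin²).
ω* = 2/(1+0.0392598) = 1.9244466
and ρ(B_{ω*}) = 1.9244466 − 1 = 0.9244466.
m ≥ 7·ln10 / (−ln 0.9244466) = 205.169; smallest integer m = 206.

m = 206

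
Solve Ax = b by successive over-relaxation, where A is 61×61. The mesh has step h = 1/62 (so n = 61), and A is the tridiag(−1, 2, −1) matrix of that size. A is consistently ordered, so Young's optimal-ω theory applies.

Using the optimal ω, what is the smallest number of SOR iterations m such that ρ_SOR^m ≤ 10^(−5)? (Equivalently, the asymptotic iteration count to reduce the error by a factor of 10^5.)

m = 114

spectrum of D⁻¹(L+U) = {cos(kπ/62) : 1≤k≤61}; ρ_J = cos(π/62) = 0.9987165.
√(1 − cos²(π/62)) = sin(π/62) ≈ 0.0506492.
Then 2/(1+√(1−ρ_J²)) = 2/(1+0.0506492); ω* = 2/1.0506492 = 1.9035849.
ρ_SOR = ω* − 1 ≈ 0.9035849.
(0.9035849)^m ≤ 10^{−5}  ⇒  m·ln(0.9035849) ≤ −5·ln10  ⇒  m ≥ 113.556  ⇒  m = 114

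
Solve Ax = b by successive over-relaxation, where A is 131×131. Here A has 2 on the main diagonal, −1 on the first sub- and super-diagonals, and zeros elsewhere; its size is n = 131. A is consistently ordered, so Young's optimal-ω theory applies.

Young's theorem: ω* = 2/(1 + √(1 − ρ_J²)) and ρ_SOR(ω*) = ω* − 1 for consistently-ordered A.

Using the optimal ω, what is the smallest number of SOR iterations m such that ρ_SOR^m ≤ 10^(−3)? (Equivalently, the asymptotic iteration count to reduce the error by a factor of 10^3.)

With n=131, ρ(Jacobi) = cos(π/132) = 0.9997168.
√(1 − cos²(π/132)) = sin(π/132) ≈ 0.0237977.
ω* = 2/(1 + 0.0237977) = 2/1.0237977 = 1.9535109.
ρ(B_{ω*}) = ω*−1 = 0.9535109
ρ_SOR^m ≤ 10^(−3) ⇔ m ≥ 3·ln10/(−ln 0.9535109) = 6.90776/0.0476044 = 145.108; m = ⌈145.108⌉ = 146.

m = 146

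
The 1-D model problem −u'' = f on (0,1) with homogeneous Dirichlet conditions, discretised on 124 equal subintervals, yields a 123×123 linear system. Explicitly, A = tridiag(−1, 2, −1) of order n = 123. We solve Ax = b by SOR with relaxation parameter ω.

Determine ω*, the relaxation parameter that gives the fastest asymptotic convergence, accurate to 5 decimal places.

½·tridiag(1,0,1) at n=123: λ_k = cos(kπ/124); max |λ| at k=1 ⇒ ρ_J = cos(π/124) ≈ 0.99968.
root = sin(π/124) = 0.025333  (since 1−cos² = sin²).
Young: ω* = 2/(1+√(1−ρ_J²)) = 2/(1+0.025333) = 2/1.025333 = 1.95059.
At ω = 1.95059 every |λ(B_ω)| = ω−1, so ρ_SOR = 0.95059.

ω* = 1.95059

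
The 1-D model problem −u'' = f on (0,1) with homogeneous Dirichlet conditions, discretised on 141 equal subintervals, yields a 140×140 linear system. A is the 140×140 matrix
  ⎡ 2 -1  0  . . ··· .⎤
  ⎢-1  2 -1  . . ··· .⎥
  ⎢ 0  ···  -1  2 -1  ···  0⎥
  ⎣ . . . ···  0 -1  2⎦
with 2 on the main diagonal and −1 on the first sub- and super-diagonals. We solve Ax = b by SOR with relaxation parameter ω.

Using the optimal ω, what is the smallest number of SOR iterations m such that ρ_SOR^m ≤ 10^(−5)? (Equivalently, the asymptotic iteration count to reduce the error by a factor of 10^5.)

m = 259

n=140: λ(B_J) = 1 − λ(A)/2 = cos(kπ/141); k=1 gives ρ_J = 0.9997518.
√(1 − cos²(π/141)) = sin(π/141) ≈ 0.0222790.
So ω* = 2/1.0222790 = 1.9564131 (Young).
ρ(B_{ω*}) = ω*−1 = 0.9564131
5·ln10 = 11.5129; −ln(0.9564131) = 0.0445653; m = ⌈11.5129/0.0445653⌉ = ⌈258.338⌉ = 259.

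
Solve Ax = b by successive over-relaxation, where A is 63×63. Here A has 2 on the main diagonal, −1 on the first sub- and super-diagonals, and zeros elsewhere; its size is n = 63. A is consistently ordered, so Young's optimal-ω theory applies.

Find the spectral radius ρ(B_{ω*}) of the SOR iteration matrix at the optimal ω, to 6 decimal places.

ρ_SOR = 0.906455

B_J for the 63×63 system has eigenvalues cos(kπ/64); ρ_J = cos(π/64) = 0.998795.
1 − cos²(π/64) = sin²(π/64) ⇒ √(1−ρ_J²) = sin(π/64) = 0.0490677.
[ω*] 2 ÷ (1 + 0.0490677) = 2 ÷ 1.0490677 = 1.906455.
[ρ_SOR] ω* − 1 = 0.906455.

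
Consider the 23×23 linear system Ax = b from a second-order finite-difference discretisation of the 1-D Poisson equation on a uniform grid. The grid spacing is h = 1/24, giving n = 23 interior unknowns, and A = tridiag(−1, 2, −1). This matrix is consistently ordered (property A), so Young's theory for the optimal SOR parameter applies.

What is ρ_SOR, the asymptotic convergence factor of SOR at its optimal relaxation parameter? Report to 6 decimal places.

ρ_SOR = 0.769088

With n=23, ρ(Jacobi) = cos(π/24) = 0.991445.
1 − cos²(π/24) = sin²(π/24) ⇒ √(1−ρ_J²) = sin(π/24) = 0.1305262.
ω* = 2/(1 + 0.1305262) = 2/1.1305262 = 1.769088.
and ρ(B_{ω*}) = 1.769088 − 1 = 0.769088.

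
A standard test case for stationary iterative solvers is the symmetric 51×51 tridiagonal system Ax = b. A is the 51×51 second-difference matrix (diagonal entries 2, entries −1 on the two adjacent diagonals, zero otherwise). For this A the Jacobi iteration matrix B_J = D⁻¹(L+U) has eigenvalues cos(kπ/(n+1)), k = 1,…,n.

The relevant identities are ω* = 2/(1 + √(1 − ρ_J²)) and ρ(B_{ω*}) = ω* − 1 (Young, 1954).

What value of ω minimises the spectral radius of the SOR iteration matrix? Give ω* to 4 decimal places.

spectrum of D⁻¹(L+U) = {cos(kπ/52) : 1≤k≤51}; ρ_J = cos(π/52) = 0.9982.
root = sin(π/52) = 0.06038  (since 1−cos² = sin²).
So ω* = 2/1.06038 = 1.8861 (Young).
At ω = 1.8861 every |λ(B_ω)| = ω−1, so ρ_SOR = 0.8861.

ω* = 1.8861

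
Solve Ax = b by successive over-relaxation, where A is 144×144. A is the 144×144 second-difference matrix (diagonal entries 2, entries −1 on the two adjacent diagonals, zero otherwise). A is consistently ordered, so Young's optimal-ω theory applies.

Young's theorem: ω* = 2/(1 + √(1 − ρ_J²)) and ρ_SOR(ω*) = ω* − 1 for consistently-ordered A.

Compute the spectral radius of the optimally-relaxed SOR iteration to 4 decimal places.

spectrum of D⁻¹(L+U) = {cos(kπ/145) : 1≤k≤144}; ρ_J = cos(π/145) = 0.9998.
root = sin(π/145) = 0.02166  (since 1−cos² = sin²).
Young: ω* = 2/(1+√(1−ρ_J²)) = 2/(1+0.02166) = 2/1.02166 = 1.9576.
and ρ(B_{ω*}) = 1.9576 − 1 = 0.9576.

ρ_SOR = 0.9576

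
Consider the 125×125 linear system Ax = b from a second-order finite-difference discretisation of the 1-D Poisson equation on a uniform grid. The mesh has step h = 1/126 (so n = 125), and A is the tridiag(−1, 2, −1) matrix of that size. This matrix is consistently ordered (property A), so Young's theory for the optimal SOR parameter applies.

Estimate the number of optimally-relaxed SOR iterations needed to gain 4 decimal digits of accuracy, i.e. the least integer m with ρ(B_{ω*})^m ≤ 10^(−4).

m = 185

spectrum of D⁻¹(L+U) = {cos(kπ/126) : 1≤k≤125}; ρ_J = cos(π/126) = 0.9996892.
√(1−ρ_J²) simplifies to sin(π/126) = 0.0249307.
ω* = 2/(1+0.0249307) = 1.9513514
At ω = 1.9513514 every |λ(B_ω)| = ω−1, so ρ_SOR = 0.9513514.
For 4 digits: m = 4·ln10 / (−ln 0.9513514) = 9.21034/0.0498718 = 184.680; round up → m = 185.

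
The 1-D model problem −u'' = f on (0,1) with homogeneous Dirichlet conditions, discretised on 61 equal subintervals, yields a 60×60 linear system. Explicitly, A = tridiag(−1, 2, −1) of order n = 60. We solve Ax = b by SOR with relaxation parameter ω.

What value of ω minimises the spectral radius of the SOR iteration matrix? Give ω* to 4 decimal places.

ω* = 1.9021

spectrum of D⁻¹(L+U) = {cos(kπ/61) : 1≤k≤60}; ρ_J = cos(π/61) = 0.9987.
√(1−ρ_J²) simplifies to sin(π/61) = 0.05148.
[ω*] 2 ÷ (1 + 0.05148) = 2 ÷ 1.05148 = 1.9021.
ρ(B_{ω*}) = ω*−1 = 0.9021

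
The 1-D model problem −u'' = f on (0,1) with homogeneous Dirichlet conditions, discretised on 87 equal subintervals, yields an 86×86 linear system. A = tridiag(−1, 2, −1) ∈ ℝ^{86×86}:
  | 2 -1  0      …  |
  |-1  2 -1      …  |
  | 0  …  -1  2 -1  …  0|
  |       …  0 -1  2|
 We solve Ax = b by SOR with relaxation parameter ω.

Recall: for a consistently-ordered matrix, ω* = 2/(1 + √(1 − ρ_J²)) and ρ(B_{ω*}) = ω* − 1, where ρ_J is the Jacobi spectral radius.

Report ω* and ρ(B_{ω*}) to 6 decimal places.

[ρ_J] n=86: ρ(B_J) = cos(π/(n+1)) = cos(π/87) = 0.999348.
root = sin(π/87) = 0.0361024  (since 1−cos² = sin²).
So ω* = 2/1.0361024 = 1.930311 (Young).
Hence ρ(B_{ω*}) = 1.930311 − 1 = 0.930311.

ω* = 1.930311, ρ_SOR = 0.930311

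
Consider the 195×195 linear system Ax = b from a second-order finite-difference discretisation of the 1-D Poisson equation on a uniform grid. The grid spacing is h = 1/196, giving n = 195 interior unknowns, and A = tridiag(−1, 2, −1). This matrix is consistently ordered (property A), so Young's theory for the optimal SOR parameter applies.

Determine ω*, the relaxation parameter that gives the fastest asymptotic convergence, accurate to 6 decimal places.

ω* = 1.968450

With n=195, ρ(Jacobi) = cos(π/196) = 0.999872.
√(1 − cos²(π/196)) = sin(π/196) ≈ 0.0160278.
Then 2/(1+√(1−ρ_J²)) = 2/(1+0.0160278); ω* = 2/1.0160278 = 1.968450.
ρ_SOR = ω* − 1 ≈ 0.968450.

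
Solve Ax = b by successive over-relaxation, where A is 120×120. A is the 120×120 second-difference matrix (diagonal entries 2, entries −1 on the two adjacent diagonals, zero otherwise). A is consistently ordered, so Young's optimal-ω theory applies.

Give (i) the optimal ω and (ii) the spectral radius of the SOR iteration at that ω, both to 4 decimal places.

ω* = 1.9494, ρ_SOR = 0.9494

With n=120, ρ(Jacobi) = cos(π/121) = 0.9997.
√(1−ρ_J²) = |sin(π/121)| = 0.02596
Young: ω* = 2/(1+√(1−ρ_J²)) = 2/(1+0.02596) = 2/1.02596 = 1.9494.
ρ_SOR = ω* − 1 ≈ 0.9494.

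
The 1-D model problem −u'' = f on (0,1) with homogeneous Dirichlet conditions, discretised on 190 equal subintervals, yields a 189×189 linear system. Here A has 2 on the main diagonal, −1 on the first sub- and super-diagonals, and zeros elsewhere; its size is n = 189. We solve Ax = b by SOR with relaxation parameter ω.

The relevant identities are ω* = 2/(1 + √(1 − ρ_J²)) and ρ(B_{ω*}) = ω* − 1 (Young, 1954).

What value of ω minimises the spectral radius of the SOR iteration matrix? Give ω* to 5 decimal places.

ω* = 1.96747

[ρ_J] n=189: ρ(B_J) = cos(π/(n+1)) = cos(π/190) = 0.99986.
1 − cos²(π/190) = sin²(π/190) ⇒ √(1−ρ_J²) = sin(π/190) = 0.016534.
So ω* = 2/1.016534 = 1.96747 (Young).
ρ(B_{ω*}) = ω*−1 = 0.96747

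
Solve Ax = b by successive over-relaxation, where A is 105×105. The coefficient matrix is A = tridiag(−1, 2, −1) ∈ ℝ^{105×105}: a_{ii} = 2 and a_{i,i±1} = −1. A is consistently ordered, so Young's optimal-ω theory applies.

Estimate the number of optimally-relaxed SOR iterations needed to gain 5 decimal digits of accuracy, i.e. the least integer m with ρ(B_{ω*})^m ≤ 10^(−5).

m = 195

B_J for the 105×105 system has eigenvalues cos(kπ/106); ρ_J = cos(π/106) = 0.9995608.
1 − cos²(π/106) = sin²(π/106) ⇒ √(1−ρ_J²) = sin(π/106) = 0.0296333.
ω* = 2 / (1 + 0.0296333) = 2 / 1.0296333 ≈ 1.9424391.
At ω = 1.9424391 every |λ(B_ω)| = ω−1, so ρ_SOR = 0.9424391.
For 5 digits: m = 5·ln10 / (−ln 0.9424391) = 11.5129/0.059284 = 194.199; round up → m = 195.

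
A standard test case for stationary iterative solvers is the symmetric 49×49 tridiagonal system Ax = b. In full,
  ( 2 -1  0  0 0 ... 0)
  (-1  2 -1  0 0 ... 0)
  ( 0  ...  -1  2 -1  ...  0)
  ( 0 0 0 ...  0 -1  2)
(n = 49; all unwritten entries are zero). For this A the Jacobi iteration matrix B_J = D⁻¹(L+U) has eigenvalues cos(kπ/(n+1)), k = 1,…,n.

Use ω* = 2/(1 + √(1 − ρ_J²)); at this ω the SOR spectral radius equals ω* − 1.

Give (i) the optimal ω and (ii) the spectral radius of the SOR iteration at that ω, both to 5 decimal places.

ω* = 1.88184, ρ_SOR = 0.88184

spectrum of D⁻¹(L+U) = {cos(kπ/50) : 1≤k≤49}; ρ_J = cos(π/50) = 0.99803.
√(1 − cos²(π/50)) = sin(π/50) ≈ 0.062791.
[ω*] 2 ÷ (1 + 0.062791) = 2 ÷ 1.062791 = 1.88184.
ρ_SOR = ω* − 1 = 1.88184 − 1 = 0.88184.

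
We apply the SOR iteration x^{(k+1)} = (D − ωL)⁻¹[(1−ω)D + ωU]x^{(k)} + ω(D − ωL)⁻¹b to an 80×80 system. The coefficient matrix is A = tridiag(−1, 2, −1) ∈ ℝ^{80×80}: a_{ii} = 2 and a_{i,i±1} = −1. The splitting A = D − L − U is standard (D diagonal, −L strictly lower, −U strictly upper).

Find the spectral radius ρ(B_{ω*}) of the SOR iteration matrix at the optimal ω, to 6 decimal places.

[ρ_J] n=80: ρ(B_J) = cos(π/(n+1)) = cos(π/81) = 0.999248.
root = sin(π/81) = 0.0387754  (since 1−cos² = sin²).
So ω* = 2/1.0387754 = 1.925344 (Young).
ρ_SOR = ω* − 1 ≈ 0.925344.

ρ_SOR = 0.925344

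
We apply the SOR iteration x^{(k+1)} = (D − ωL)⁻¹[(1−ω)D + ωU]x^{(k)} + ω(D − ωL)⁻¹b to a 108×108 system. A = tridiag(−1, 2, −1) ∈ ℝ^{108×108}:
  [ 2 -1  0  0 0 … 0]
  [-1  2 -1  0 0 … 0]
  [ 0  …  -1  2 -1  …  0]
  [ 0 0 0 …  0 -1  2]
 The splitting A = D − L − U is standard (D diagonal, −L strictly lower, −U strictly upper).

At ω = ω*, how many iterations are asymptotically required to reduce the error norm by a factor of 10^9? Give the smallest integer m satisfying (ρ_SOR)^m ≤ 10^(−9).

m = 360

B_J for the 108×108 system has eigenvalues cos(kπ/109); ρ_J = cos(π/109) = 0.9995847.
1 − cos²(π/109) = sin²(π/109) ⇒ √(1−ρ_J²) = sin(π/109) = 0.0288180.
Then 2/(1+√(1−ρ_J²)) = 2/(1+0.0288180); ω* = 2/1.0288180 = 1.9439784.
and ρ(B_{ω*}) = 1.9439784 − 1 = 0.9439784.
For 9 digits: m = 9·ln10 / (−ln 0.9439784) = 20.7233/0.057652 = 359.455; round up → m = 360.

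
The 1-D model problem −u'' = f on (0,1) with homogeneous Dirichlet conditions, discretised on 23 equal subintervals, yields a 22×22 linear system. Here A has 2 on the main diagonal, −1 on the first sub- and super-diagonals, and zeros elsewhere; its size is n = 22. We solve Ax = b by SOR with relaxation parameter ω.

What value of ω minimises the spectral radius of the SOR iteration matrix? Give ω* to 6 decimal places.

ω* = 1.760305

ρ_J = max_k |cos(kπ/23)| = cos(π/23) = 0.990686
√(1−ρ_J²) = |sin(π/23)| = 0.1361666
ω* = 2/(1 + 0.1361666) = 2/1.1361666 = 1.760305.
ρ(B_{ω*}) = ω*−1 = 0.760305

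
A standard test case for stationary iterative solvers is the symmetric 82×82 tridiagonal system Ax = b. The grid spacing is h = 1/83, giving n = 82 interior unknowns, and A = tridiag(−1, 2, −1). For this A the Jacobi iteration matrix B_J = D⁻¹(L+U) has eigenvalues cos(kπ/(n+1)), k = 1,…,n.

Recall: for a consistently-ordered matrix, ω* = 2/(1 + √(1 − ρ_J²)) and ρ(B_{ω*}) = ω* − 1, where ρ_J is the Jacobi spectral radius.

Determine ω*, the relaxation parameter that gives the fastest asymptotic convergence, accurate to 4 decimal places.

With n=82, ρ(Jacobi) = cos(π/83) = 0.9993.
1 − cos²(π/83) = sin²(π/83) ⇒ √(1−ρ_J²) = sin(π/83) = 0.03784.
ω* = 2/(1+0.03784) = 1.9271
ρ_SOR = ω* − 1 = 1.9271 − 1 = 0.9271.

ω* = 1.9271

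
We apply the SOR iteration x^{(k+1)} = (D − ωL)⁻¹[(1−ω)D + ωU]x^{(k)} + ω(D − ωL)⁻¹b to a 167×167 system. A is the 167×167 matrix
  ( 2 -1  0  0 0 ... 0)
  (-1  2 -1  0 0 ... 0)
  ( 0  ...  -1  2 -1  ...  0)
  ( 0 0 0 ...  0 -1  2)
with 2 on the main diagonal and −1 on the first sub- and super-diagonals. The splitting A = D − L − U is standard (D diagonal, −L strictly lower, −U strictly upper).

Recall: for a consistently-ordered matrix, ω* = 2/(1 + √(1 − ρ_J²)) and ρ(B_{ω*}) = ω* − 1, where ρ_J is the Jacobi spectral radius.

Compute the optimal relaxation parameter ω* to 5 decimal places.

ω* = 1.96329

spectrum of D⁻¹(L+U) = {cos(kπ/168) : 1≤k≤167}; ρ_J = cos(π/168) = 0.99983.
√(1 − cos²(π/168)) = sin(π/168) ≈ 0.018699.
ω* = 2 / (1 + 0.018699) = 2 / 1.018699 ≈ 1.96329.
and ρ(B_{ω*}) = 1.96329 − 1 = 0.96329.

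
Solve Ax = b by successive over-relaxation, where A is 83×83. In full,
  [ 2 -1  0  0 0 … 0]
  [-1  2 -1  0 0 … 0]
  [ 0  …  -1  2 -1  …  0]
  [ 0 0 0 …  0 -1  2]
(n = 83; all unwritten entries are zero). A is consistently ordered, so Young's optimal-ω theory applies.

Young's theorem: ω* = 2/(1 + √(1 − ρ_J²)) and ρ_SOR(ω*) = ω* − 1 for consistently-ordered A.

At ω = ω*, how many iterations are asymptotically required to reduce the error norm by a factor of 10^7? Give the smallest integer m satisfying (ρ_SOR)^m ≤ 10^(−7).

[ρ_J] n=83: ρ(B_J) = cos(π/(n+1)) = cos(π/84) = 0.9993007.
1 − cos²(π/84) = sin²(π/84) ⇒ √(1−ρ_J²) = sin(π/84) = 0.0373912.
Then 2/(1+√(1−ρ_J²)) = 2/(1+0.0373912); ω* = 2/1.0373912 = 1.9279130.
and ρ(B_{ω*}) = 1.9279130 − 1 = 0.9279130.
Need (0.9279130)^m ≤ 10^(−7): m ≥ 7·ln10/|ln 0.9279130| = 16.1181/0.0748173 = 215.433 ⇒ m = 216.

m = 216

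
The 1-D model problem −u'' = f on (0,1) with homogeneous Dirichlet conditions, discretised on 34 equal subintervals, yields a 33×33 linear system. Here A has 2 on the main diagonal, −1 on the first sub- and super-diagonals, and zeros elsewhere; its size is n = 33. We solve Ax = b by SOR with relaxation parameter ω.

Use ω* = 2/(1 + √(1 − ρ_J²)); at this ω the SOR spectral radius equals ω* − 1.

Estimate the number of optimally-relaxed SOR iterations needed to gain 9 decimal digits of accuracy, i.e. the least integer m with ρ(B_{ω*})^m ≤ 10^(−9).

m = 112

n=33: λ(B_J) = 1 − λ(A)/2 = cos(kπ/34); k=1 gives ρ_J = 0.9957342.
1 − cos²(π/34) = sin²(π/34) ⇒ √(1−ρ_J²) = sin(π/34) = 0.0922684.
ω* = 2 / (1 + 0.0922684) = 2 / 1.0922684 ≈ 1.8310518.
ρ(B_{ω*}) = ω*−1 = 0.8310518
ρ_SOR^m ≤ 10^(−9) ⇔ m ≥ 9·ln10/(−ln 0.8310518) = 20.7233/0.185063 = 111.980; m = ⌈111.980⌉ = 112.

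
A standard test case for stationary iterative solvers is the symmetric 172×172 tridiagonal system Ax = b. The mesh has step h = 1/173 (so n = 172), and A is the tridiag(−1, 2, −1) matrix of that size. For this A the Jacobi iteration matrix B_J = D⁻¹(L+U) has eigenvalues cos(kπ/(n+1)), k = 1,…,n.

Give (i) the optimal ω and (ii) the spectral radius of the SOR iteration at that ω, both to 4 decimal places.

n=172: λ(B_J) = 1 − λ(A)/2 = cos(kπ/173); k=1 gives ρ_J = 0.9998.
1 − cos²(π/173) = sin²(π/173) ⇒ √(1−ρ_J²) = sin(π/173) = 0.01816.
ω* = 2 / (1 + 0.01816) = 2 / 1.01816 ≈ 1.9643.
ρ(B_{ω*}) = ω*−1 = 0.9643

ω* = 1.9643, ρ_SOR = 0.9643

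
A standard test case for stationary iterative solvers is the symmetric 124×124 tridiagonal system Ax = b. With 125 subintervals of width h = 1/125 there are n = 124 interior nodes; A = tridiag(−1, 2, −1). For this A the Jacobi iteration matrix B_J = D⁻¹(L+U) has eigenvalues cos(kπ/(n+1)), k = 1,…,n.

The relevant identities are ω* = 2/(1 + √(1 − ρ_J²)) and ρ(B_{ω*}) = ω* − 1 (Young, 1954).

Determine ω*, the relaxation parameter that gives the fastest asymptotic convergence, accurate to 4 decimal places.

ω* = 1.9510

spectrum of D⁻¹(L+U) = {cos(kπ/125) : 1≤k≤124}; ρ_J = cos(π/125) = 0.9997.
1 − cos²(π/125) = sin²(π/125) ⇒ √(1−ρ_J²) = sin(π/125) = 0.02513.
[ω*] 2 ÷ (1 + 0.02513) = 2 ÷ 1.02513 = 1.9510.
ρ_SOR = ω* − 1 ≈ 0.9510.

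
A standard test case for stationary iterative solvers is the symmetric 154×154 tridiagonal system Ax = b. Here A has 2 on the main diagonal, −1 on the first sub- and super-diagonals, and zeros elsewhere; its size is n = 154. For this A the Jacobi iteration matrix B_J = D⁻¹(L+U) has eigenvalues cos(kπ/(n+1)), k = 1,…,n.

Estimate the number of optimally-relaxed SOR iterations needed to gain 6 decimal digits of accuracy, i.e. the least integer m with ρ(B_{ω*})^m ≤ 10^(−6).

½·tridiag(1,0,1) at n=154: λ_k = cos(kπ/155); max |λ| at k=1 ⇒ ρ_J = cos(π/155) ≈ 0.9997946.
root = sin(π/155) = 0.0202670  (since 1−cos² = sin²).
Then 2/(1+√(1−ρ_J²)) = 2/(1+0.0202670); ω* = 2/1.0202670 = 1.9602712.
Hence ρ(B_{ω*}) = 1.9602712 − 1 = 0.9602712.
m ≥ 6·ln10 / (−ln 0.9602712) = 340.791; smallest integer m = 341.

m = 341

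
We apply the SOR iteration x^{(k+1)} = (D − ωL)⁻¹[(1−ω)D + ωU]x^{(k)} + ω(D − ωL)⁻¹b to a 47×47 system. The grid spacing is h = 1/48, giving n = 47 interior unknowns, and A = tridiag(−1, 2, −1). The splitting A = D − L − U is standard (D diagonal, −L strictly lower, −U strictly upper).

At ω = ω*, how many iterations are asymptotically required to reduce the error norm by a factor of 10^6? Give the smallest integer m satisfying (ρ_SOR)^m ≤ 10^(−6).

ρ_J = max_k |cos(kπ/48)| = cos(π/48) = 0.9978589
1 − cos²(π/48) = sin²(π/48) ⇒ √(1−ρ_J²) = sin(π/48) = 0.0654031.
Then 2/(1+√(1−ρ_J²)) = 2/(1+0.0654031); ω* = 2/1.0654031 = 1.8772237.
ρ_SOR = ω* − 1 ≈ 0.8772237.
ρ_SOR^m ≤ 10^(−6) ⇔ m ≥ 6·ln10/(−ln 0.8772237) = 13.8155/0.130993 = 105.467; m = ⌈105.467⌉ = 106.

m = 106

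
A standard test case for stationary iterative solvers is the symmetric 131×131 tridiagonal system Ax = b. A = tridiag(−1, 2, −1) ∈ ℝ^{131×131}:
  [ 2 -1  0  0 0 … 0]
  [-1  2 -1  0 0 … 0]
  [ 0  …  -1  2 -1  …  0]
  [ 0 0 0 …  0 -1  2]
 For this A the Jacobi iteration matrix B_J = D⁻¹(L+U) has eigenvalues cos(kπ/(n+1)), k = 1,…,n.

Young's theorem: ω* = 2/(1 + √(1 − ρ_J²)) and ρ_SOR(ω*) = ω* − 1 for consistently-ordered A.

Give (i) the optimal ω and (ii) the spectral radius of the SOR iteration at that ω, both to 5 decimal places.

B_J for the 131×131 system has eigenvalues cos(kπ/132); ρ_J = cos(π/132) = 0.99972.
√(1−ρ_J²) = |sin(π/132)| = 0.023798
Young: ω* = 2/(1+√(1−ρ_J²)) = 2/(1+0.023798) = 2/1.023798 = 1.95351.
ρ_SOR = ω* − 1 ≈ 0.95351.

ω* = 1.95351, ρ_SOR = 0.95351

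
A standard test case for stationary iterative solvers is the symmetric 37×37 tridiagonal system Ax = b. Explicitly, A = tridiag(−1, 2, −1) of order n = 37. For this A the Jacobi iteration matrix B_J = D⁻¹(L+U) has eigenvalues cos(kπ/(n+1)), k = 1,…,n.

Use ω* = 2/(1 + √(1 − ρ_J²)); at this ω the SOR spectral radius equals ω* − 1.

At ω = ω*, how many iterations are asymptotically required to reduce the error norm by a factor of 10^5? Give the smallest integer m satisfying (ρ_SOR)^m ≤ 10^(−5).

ρ_J = max_k |cos(kπ/38)| = cos(π/38) = 0.9965845
√(1−ρ_J²) simplifies to sin(π/38) = 0.0825793.
ω* = 2 / (1 + 0.0825793) = 2 / 1.0825793 ≈ 1.8474397.
and ρ(B_{ω*}) = 1.8474397 − 1 = 0.8474397.
Need (0.8474397)^m ≤ 10^(−5): m ≥ 5·ln10/|ln 0.8474397| = 11.5129/0.165536 = 69.549 ⇒ m = 70.

m = 70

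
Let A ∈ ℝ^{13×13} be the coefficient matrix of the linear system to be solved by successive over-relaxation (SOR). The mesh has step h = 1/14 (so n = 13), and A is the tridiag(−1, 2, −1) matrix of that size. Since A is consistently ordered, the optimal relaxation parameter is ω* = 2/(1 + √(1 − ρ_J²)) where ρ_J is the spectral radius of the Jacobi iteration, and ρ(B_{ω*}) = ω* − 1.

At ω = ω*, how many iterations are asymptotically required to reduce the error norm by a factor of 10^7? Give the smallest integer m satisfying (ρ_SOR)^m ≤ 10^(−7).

spectrum of D⁻¹(L+U) = {cos(kπ/14) : 1≤k≤13}; ρ_J = cos(π/14) = 0.9749279.
√(1 − cos²(π/14)) = sin(π/14) ≈ 0.2225209.
Then 2/(1+√(1−ρ_J²)) = 2/(1+0.2225209); ω* = 2/1.2225209 = 1.6359639.
ρ_SOR = ω* − 1 ≈ 0.6359639.
Need (0.6359639)^m ≤ 10^(−7): m ≥ 7·ln10/|ln 0.6359639| = 16.1181/0.452613 = 35.611 ⇒ m = 36.

m = 36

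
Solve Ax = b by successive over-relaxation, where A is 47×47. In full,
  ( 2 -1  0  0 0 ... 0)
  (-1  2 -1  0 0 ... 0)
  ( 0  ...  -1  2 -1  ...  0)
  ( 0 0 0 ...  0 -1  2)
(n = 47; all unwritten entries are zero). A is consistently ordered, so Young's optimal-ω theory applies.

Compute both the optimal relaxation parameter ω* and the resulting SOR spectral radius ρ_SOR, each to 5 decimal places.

ω* = 1.87722, ρ_SOR = 0.87722

n=47: λ(B_J) = 1 − λ(A)/2 = cos(kπ/48); k=1 gives ρ_J = 0.99786.
1 − cos²(π/48) = sin²(π/48) ⇒ √(1−ρ_J²) = sin(π/48) = 0.065403.
ω* = 2 / (1 + 0.065403) = 2 / 1.065403 ≈ 1.87722.
At ω = 1.87722 every |λ(B_ω)| = ω−1, so ρ_SOR = 0.87722.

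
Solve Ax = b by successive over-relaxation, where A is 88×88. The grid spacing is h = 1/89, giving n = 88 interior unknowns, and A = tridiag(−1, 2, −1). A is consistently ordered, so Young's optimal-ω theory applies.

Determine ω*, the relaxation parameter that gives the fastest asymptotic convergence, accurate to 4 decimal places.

[ρ_J] n=88: ρ(B_J) = cos(π/(n+1)) = cos(π/89) = 0.9994.
√(1 − cos²(π/89)) = sin(π/89) ≈ 0.03529.
Young: ω* = 2/(1+√(1−ρ_J²)) = 2/(1+0.03529) = 2/1.03529 = 1.9318.
Hence ρ(B_{ω*}) = 1.9318 − 1 = 0.9318.

ω* = 1.9318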